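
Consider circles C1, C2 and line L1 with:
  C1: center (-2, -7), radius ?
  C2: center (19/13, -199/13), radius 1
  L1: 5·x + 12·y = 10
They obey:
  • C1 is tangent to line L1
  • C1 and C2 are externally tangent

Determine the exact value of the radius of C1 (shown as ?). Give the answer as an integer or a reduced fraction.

8

1. [C1‖L1]  r_C1² − 64 = 0  ⇒  r_C1 = 8 (r>0 drops 1)
2. [ext C1·C2]  r_C1² + 2r_C1 − 80 = 0  ⇒  r_C1 = 8 (r>0 drops 1)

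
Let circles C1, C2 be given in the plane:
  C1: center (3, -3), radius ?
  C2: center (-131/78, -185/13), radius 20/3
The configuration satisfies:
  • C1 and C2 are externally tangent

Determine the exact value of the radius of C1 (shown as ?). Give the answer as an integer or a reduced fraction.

1. [ext C1·C2]  r_C1² + (40/3)r_C1 − 1243/12 = 0  ⇒  r_C1 = 11/2 (r>0 drops 1)

11/2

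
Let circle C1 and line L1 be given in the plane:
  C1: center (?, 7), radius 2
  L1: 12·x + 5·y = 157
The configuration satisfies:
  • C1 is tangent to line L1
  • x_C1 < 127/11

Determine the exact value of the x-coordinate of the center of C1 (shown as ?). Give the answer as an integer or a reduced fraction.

8

1. [C1‖L1]  x_C1² − (61/3)x_C1 + 296/3 = 0  ⇒  x_C1 = 8 or 37/3
2. given x_C1 < 127/11: keep 8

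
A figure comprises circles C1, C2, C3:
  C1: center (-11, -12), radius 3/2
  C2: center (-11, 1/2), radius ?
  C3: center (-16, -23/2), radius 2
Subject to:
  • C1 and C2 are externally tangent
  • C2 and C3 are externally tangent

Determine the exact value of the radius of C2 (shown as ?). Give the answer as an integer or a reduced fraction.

11

1. [ext C1·C2]  r_C2² + 3r_C2 − 154 = 0  ⇒  r_C2 = 11 (r>0 drops 1)
2. [ext C2·C3]  r_C2² + 4r_C2 − 165 = 0  ⇒  r_C2 = 11 (r>0 drops 1)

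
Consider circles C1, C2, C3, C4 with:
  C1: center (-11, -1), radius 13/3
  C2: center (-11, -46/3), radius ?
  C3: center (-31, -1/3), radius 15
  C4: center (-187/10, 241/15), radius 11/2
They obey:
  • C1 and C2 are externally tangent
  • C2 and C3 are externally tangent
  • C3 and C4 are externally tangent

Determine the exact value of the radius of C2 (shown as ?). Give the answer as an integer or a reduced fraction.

10

1. [ext C1·C2]  r_C2² + (26/3)r_C2 − 560/3 = 0  ⇒  r_C2 = 10 (r>0 drops 1)
2. [ext C2·C3]  r_C2² + 30r_C2 − 400 = 0  ⇒  r_C2 = 10 (r>0 drops 1)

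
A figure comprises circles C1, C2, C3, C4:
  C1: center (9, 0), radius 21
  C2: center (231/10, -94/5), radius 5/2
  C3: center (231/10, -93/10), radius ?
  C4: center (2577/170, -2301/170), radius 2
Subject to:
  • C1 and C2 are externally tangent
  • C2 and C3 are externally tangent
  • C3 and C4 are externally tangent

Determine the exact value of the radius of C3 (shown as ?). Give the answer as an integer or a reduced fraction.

1. [ext C2·C3]  r_C3² + 5r_C3 − 84 = 0  ⇒  r_C3 = 7 (r>0 drops 1)
2. [ext C3·C4]  r_C3² + 4r_C3 − 77 = 0  ⇒  r_C3 = 7 (r>0 drops 1)

7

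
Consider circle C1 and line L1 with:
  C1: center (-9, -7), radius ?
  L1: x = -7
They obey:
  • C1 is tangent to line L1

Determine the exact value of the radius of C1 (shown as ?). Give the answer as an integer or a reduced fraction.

2

1. [C1‖L1]  r_C1² − 4 = 0  ⇒  r_C1 = 2 (r>0 drops 1)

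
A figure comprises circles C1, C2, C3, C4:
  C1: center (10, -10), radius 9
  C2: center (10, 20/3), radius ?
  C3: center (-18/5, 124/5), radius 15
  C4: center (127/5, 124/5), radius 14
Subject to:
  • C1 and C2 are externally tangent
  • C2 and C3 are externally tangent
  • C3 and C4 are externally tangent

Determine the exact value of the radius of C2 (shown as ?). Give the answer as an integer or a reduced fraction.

23/3

1. [ext C1·C2]  r_C2² + 18r_C2 − 1771/9 = 0  ⇒  r_C2 = 23/3 (r>0 drops 1)
2. [ext C2·C3]  r_C2² + 30r_C2 − 2599/9 = 0  ⇒  r_C2 = 23/3 (r>0 drops 1)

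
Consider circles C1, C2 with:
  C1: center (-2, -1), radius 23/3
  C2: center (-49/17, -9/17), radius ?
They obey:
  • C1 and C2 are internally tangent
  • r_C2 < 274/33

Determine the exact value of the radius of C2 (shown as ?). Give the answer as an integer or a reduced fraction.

1. [int C1,C2]  r_C2² − (46/3)r_C2 + 520/9 = 0  ⇒  r_C2 = 20/3 or 26/3
2. given r_C2 < 274/33: keep 20/3

20/3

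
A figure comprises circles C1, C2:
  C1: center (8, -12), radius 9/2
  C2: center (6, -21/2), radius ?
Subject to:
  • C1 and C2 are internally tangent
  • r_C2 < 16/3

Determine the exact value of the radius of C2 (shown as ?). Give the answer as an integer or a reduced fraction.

2

1. [int C1,C2]  r_C2² − 9r_C2 + 14 = 0  ⇒  r_C2 = 2 or 7
2. given r_C2 < 16/3: keep 2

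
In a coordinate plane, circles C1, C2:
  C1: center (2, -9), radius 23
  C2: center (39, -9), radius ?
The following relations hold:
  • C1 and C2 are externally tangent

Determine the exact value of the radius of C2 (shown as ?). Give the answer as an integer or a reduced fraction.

14

1. [ext C1·C2]  r_C2² + 46r_C2 − 840 = 0  ⇒  r_C2 = 14 (r>0 drops 1)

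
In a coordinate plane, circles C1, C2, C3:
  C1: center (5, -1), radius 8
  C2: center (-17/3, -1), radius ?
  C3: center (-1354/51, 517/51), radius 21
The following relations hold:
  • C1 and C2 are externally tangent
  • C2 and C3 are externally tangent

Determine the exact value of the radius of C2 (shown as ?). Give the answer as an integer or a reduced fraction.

8/3

1. [ext C1·C2]  r_C2² + 16r_C2 − 448/9 = 0  ⇒  r_C2 = 8/3 (r>0 drops 1)
2. [ext C2·C3]  r_C2² + 42r_C2 − 1072/9 = 0  ⇒  r_C2 = 8/3 (r>0 drops 1)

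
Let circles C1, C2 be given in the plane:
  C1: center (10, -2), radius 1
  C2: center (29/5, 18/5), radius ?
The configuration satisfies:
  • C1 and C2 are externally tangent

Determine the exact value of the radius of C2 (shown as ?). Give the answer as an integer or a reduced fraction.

1. [ext C1·C2]  r_C2² + 2r_C2 − 48 = 0  ⇒  r_C2 = 6 (r>0 drops 1)

6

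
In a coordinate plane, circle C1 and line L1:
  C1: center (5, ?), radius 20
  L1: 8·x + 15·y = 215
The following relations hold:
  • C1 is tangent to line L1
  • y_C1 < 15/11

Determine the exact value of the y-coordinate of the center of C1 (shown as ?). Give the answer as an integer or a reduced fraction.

1. [C1‖L1]  y_C1² − (70/3)y_C1 − 1133/3 = 0  ⇒  y_C1 = -11 or 103/3
2. given y_C1 < 15/11: keep -11

-11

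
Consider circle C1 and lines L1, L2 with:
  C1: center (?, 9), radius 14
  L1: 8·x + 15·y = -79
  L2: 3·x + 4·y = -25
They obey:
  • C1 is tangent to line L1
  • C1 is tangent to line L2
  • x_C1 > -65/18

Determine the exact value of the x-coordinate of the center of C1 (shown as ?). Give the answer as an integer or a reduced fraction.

1. [C1‖L1]  x_C1² + (107/2)x_C1 − 339/2 = 0  ⇒  x_C1 = -113/2 or 3
2. [C1‖L2]  x_C1² + (122/3)x_C1 − 131 = 0  ⇒  x_C1 = -131/3 or 3

3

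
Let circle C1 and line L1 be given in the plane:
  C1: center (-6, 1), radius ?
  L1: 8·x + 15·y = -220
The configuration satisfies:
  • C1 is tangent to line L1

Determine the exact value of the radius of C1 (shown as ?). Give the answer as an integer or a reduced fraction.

11

1. [C1‖L1]  r_C1² − 121 = 0  ⇒  r_C1 = 11 (r>0 drops 1)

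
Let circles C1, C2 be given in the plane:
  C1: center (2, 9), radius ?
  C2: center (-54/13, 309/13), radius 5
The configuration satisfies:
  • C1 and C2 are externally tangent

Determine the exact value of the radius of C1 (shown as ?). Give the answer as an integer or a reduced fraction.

1. [ext C1·C2]  r_C1² + 10r_C1 − 231 = 0  ⇒  r_C1 = 11 (r>0 drops 1)

11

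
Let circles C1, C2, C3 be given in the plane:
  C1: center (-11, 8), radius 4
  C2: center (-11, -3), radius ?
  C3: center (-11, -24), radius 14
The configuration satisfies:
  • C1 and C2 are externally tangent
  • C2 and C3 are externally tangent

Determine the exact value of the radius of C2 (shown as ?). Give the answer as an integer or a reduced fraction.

7

1. [ext C1·C2]  r_C2² + 8r_C2 − 105 = 0  ⇒  r_C2 = 7 (r>0 drops 1)
2. [ext C2·C3]  r_C2² + 28r_C2 − 245 = 0  ⇒  r_C2 = 7 (r>0 drops 1)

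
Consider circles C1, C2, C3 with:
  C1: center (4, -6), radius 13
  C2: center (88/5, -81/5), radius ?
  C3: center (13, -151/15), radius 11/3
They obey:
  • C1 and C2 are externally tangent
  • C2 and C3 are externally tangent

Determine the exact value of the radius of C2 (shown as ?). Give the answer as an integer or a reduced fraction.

1. [ext C1·C2]  r_C2² + 26r_C2 − 120 = 0  ⇒  r_C2 = 4 (r>0 drops 1)
2. [ext C2·C3]  r_C2² + (22/3)r_C2 − 136/3 = 0  ⇒  r_C2 = 4 (r>0 drops 1)

4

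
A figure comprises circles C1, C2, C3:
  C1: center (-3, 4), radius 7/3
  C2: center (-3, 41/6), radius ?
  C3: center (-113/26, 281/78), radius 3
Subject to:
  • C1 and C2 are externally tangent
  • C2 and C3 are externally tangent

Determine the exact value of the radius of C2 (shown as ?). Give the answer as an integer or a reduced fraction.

1/2

1. [ext C1·C2]  r_C2² + (14/3)r_C2 − 31/12 = 0  ⇒  r_C2 = 1/2 (r>0 drops 1)
2. [ext C2·C3]  r_C2² + 6r_C2 − 13/4 = 0  ⇒  r_C2 = 1/2 (r>0 drops 1)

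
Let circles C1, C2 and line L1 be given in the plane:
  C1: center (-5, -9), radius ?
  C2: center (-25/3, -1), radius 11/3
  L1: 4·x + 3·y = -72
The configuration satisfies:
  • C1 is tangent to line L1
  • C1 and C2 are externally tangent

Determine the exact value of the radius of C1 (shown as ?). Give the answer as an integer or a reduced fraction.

1. [C1‖L1]  r_C1² − 25 = 0  ⇒  r_C1 = 5 (r>0 drops 1)
2. [ext C1·C2]  r_C1² + (22/3)r_C1 − 185/3 = 0  ⇒  r_C1 = 5 (r>0 drops 1)

5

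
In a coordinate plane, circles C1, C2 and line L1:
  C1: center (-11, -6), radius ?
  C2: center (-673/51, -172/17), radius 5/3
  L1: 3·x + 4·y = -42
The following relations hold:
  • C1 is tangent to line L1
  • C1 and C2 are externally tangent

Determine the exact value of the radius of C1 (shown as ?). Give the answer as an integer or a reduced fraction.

3

1. [C1‖L1]  r_C1² − 9 = 0  ⇒  r_C1 = 3 (r>0 drops 1)
2. [ext C1·C2]  r_C1² + (10/3)r_C1 − 19 = 0  ⇒  r_C1 = 3 (r>0 drops 1)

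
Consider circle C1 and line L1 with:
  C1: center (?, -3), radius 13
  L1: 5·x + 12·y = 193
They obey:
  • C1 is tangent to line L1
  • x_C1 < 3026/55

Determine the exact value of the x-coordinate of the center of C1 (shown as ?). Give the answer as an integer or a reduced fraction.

12

1. [C1‖L1]  x_C1² − (458/5)x_C1 + 4776/5 = 0  ⇒  x_C1 = 12 or 398/5
2. given x_C1 < 3026/55: keep 12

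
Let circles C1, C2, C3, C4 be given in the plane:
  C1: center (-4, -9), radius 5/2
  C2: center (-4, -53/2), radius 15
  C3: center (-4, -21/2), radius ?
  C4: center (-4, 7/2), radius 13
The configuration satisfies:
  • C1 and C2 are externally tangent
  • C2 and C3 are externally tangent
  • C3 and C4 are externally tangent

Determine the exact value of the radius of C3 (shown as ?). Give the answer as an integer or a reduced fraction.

1. [ext C2·C3]  r_C3² + 30r_C3 − 31 = 0  ⇒  r_C3 = 1 (r>0 drops 1)
2. [ext C3·C4]  r_C3² + 26r_C3 − 27 = 0  ⇒  r_C3 = 1 (r>0 drops 1)

1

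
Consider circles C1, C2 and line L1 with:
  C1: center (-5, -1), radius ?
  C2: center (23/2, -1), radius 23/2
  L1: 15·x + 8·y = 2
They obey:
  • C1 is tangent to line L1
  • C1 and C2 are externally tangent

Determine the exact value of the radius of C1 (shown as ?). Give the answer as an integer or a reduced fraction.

1. [C1‖L1]  r_C1² − 25 = 0  ⇒  r_C1 = 5 (r>0 drops 1)
2. [ext C1·C2]  r_C1² + 23r_C1 − 140 = 0  ⇒  r_C1 = 5 (r>0 drops 1)

5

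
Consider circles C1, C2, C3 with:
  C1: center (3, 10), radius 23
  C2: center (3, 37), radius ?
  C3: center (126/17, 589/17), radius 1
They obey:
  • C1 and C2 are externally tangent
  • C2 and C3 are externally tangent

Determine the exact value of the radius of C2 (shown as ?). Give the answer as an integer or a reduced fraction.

4

1. [ext C1·C2]  r_C2² + 46r_C2 − 200 = 0  ⇒  r_C2 = 4 (r>0 drops 1)
2. [ext C2·C3]  r_C2² + 2r_C2 − 24 = 0  ⇒  r_C2 = 4 (r>0 drops 1)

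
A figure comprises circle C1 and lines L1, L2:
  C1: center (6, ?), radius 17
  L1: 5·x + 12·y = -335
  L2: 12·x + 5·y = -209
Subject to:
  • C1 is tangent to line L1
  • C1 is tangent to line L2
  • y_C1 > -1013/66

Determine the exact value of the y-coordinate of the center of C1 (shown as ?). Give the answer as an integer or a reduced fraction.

1. [C1‖L1]  y_C1² + (365/6)y_C1 + 586 = 0  ⇒  y_C1 = -293/6 or -12
2. [C1‖L2]  y_C1² + (562/5)y_C1 + 6024/5 = 0  ⇒  y_C1 = -502/5 or -12

-12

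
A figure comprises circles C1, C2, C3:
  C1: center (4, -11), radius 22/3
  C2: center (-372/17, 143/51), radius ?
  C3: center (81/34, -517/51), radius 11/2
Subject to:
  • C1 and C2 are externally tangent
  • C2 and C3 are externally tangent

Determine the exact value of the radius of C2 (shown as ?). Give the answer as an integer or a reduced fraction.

1. [ext C1·C2]  r_C2² + (44/3)r_C2 − 2420/3 = 0  ⇒  r_C2 = 22 (r>0 drops 1)
2. [ext C2·C3]  r_C2² + 11r_C2 − 726 = 0  ⇒  r_C2 = 22 (r>0 drops 1)

22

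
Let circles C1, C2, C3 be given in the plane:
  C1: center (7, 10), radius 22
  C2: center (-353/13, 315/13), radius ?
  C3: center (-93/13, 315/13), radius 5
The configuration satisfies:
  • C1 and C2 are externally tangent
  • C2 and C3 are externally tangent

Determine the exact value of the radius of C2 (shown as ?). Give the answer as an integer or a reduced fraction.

1. [ext C1·C2]  r_C2² + 44r_C2 − 885 = 0  ⇒  r_C2 = 15 (r>0 drops 1)
2. [ext C2·C3]  r_C2² + 10r_C2 − 375 = 0  ⇒  r_C2 = 15 (r>0 drops 1)

15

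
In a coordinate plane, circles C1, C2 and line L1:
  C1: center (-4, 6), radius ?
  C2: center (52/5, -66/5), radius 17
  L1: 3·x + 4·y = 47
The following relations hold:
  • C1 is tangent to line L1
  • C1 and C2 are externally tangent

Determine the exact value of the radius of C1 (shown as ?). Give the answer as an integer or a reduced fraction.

1. [C1‖L1]  r_C1² − 49 = 0  ⇒  r_C1 = 7 (r>0 drops 1)
2. [ext C1·C2]  r_C1² + 34r_C1 − 287 = 0  ⇒  r_C1 = 7 (r>0 drops 1)

7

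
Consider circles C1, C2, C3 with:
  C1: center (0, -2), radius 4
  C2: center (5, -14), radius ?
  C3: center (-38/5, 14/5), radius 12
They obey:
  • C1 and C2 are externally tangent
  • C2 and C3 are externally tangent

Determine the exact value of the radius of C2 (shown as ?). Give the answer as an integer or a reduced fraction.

9

1. [ext C1·C2]  r_C2² + 8r_C2 − 153 = 0  ⇒  r_C2 = 9 (r>0 drops 1)
2. [ext C2·C3]  r_C2² + 24r_C2 − 297 = 0  ⇒  r_C2 = 9 (r>0 drops 1)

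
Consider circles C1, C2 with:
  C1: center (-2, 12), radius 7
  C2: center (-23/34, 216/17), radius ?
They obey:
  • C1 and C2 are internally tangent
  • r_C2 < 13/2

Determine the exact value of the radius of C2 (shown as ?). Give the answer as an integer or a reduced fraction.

11/2

1. [int C1,C2]  r_C2² − 14r_C2 + 187/4 = 0  ⇒  r_C2 = 11/2 or 17/2
2. given r_C2 < 13/2: keep 11/2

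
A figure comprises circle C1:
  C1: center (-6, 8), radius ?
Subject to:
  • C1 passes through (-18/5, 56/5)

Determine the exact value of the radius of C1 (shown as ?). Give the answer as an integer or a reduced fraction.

4

1. [C1∋P]  r_C1² − 16 = 0  ⇒  r_C1 = 4 (r>0 drops 1)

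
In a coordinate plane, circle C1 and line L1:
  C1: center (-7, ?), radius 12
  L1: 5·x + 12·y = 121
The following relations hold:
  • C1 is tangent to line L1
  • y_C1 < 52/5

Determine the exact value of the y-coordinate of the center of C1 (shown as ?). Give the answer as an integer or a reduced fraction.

1. [C1‖L1]  y_C1² − 26y_C1 = 0  ⇒  y_C1 = 0 or 26
2. given y_C1 < 52/5: keep 0

0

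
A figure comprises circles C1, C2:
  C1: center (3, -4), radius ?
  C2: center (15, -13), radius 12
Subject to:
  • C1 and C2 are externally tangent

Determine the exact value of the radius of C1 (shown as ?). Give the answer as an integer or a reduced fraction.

3

1. [ext C1·C2]  r_C1² + 24r_C1 − 81 = 0  ⇒  r_C1 = 3 (r>0 drops 1)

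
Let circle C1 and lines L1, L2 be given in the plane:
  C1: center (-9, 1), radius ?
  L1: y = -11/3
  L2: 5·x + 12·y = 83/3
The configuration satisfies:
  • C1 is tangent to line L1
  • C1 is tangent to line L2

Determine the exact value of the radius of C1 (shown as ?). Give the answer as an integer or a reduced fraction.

1. [C1‖L1]  r_C1² − 196/9 = 0  ⇒  r_C1 = 14/3 (r>0 drops 1)
2. [C1‖L2]  r_C1² − 196/9 = 0  ⇒  r_C1 = 14/3 (r>0 drops 1)

14/3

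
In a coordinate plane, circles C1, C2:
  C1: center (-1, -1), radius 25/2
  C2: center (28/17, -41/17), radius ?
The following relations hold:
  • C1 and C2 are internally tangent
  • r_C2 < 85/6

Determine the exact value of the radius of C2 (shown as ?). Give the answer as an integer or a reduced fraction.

1. [int C1,C2]  r_C2² − 25r_C2 + 589/4 = 0  ⇒  r_C2 = 19/2 or 31/2
2. given r_C2 < 85/6: keep 19/2

19/2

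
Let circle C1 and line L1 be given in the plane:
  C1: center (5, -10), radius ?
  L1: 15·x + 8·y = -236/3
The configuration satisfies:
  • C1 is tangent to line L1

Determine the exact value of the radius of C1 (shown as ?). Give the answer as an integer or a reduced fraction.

13/3

1. [C1‖L1]  r_C1² − 169/9 = 0  ⇒  r_C1 = 13/3 (r>0 drops 1)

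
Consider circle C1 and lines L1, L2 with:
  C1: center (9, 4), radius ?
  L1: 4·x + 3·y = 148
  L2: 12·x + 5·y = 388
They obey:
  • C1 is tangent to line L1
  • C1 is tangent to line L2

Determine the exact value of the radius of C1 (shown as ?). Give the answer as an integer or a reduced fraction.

20

1. [C1‖L1]  r_C1² − 400 = 0  ⇒  r_C1 = 20 (r>0 drops 1)
2. [C1‖L2]  r_C1² − 400 = 0  ⇒  r_C1 = 20 (r>0 drops 1)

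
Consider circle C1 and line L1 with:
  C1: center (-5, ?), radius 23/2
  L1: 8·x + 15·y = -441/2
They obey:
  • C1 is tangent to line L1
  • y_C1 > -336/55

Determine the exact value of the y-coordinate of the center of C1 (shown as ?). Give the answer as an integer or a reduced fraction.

1

1. [C1‖L1]  y_C1² + (361/15)y_C1 − 376/15 = 0  ⇒  y_C1 = -376/15 or 1
2. given y_C1 > -336/55: keep 1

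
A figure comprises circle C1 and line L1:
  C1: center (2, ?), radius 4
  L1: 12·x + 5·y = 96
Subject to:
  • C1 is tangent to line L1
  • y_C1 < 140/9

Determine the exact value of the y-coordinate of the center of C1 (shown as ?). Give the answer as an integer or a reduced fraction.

4

1. [C1‖L1]  y_C1² − (144/5)y_C1 + 496/5 = 0  ⇒  y_C1 = 4 or 124/5
2. given y_C1 < 140/9: keep 4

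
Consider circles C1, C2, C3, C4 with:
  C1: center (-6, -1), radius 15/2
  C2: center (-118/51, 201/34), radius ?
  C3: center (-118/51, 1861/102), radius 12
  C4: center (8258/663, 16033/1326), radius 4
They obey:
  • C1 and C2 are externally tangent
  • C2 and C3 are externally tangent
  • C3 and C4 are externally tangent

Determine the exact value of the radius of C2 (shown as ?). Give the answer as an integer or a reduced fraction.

1/3

1. [ext C1·C2]  r_C2² + 15r_C2 − 46/9 = 0  ⇒  r_C2 = 1/3 (r>0 drops 1)
2. [ext C2·C3]  r_C2² + 24r_C2 − 73/9 = 0  ⇒  r_C2 = 1/3 (r>0 drops 1)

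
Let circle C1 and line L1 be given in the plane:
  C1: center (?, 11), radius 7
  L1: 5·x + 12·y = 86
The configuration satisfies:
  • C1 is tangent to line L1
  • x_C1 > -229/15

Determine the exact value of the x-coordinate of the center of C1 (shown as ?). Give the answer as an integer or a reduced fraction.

1. [C1‖L1]  x_C1² + (92/5)x_C1 − 1233/5 = 0  ⇒  x_C1 = -137/5 or 9
2. given x_C1 > -229/15: keep 9

9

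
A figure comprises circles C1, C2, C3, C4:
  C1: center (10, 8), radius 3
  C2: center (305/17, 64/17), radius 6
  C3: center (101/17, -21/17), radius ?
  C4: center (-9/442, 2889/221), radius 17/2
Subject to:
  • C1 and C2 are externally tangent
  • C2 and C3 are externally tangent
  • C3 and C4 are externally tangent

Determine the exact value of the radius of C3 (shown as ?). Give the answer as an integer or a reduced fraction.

1. [ext C2·C3]  r_C3² + 12r_C3 − 133 = 0  ⇒  r_C3 = 7 (r>0 drops 1)
2. [ext C3·C4]  r_C3² + 17r_C3 − 168 = 0  ⇒  r_C3 = 7 (r>0 drops 1)

7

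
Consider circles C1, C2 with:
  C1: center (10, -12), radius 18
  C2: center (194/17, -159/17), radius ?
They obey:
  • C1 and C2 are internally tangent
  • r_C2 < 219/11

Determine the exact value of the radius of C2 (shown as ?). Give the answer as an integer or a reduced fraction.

1. [int C1,C2]  r_C2² − 36r_C2 + 315 = 0  ⇒  r_C2 = 15 or 21
2. given r_C2 < 219/11: keep 15

15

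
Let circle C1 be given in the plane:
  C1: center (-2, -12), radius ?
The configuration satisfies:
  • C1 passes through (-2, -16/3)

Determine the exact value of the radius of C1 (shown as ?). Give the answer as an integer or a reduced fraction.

1. [C1∋P]  r_C1² − 400/9 = 0  ⇒  r_C1 = 20/3 (r>0 drops 1)

20/3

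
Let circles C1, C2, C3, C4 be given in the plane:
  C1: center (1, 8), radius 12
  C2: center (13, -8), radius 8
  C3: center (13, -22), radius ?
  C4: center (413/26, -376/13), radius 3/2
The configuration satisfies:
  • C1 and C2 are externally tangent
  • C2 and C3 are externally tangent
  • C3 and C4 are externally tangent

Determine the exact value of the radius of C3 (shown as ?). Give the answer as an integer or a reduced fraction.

1. [ext C2·C3]  r_C3² + 16r_C3 − 132 = 0  ⇒  r_C3 = 6 (r>0 drops 1)
2. [ext C3·C4]  r_C3² + 3r_C3 − 54 = 0  ⇒  r_C3 = 6 (r>0 drops 1)

6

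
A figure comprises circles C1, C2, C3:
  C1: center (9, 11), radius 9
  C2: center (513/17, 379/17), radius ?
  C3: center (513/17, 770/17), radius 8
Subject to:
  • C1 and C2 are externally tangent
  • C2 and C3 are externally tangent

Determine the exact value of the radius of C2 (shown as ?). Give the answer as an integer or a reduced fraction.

15

1. [ext C1·C2]  r_C2² + 18r_C2 − 495 = 0  ⇒  r_C2 = 15 (r>0 drops 1)
2. [ext C2·C3]  r_C2² + 16r_C2 − 465 = 0  ⇒  r_C2 = 15 (r>0 drops 1)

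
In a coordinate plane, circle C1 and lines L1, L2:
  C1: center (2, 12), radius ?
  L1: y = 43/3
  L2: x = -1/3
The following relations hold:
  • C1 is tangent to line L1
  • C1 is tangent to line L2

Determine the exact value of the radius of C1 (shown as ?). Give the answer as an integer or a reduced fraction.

7/3

1. [C1‖L1]  r_C1² − 49/9 = 0  ⇒  r_C1 = 7/3 (r>0 drops 1)
2. [C1‖L2]  r_C1² − 49/9 = 0  ⇒  r_C1 = 7/3 (r>0 drops 1)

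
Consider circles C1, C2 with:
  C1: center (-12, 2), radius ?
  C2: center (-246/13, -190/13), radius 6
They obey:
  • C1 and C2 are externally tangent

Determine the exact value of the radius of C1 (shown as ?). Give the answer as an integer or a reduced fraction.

1. [ext C1·C2]  r_C1² + 12r_C1 − 288 = 0  ⇒  r_C1 = 12 (r>0 drops 1)

12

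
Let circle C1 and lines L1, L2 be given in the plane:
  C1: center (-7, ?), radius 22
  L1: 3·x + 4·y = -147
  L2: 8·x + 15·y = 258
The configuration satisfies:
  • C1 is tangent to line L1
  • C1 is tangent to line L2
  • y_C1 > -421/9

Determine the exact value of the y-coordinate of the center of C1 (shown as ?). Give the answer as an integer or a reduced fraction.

1. [C1‖L1]  y_C1² + 63y_C1 + 236 = 0  ⇒  y_C1 = -59 or -4
2. [C1‖L2]  y_C1² − (628/15)y_C1 − 2752/15 = 0  ⇒  y_C1 = -4 or 688/15

-4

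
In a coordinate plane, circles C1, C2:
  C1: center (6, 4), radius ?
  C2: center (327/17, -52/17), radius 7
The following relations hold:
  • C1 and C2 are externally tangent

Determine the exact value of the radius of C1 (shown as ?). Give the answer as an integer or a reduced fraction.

8

1. [ext C1·C2]  r_C1² + 14r_C1 − 176 = 0  ⇒  r_C1 = 8 (r>0 drops 1)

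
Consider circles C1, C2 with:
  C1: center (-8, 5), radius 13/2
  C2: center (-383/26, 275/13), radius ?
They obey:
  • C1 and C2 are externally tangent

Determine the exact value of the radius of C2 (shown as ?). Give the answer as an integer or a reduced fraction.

1. [ext C1·C2]  r_C2² + 13r_C2 − 264 = 0  ⇒  r_C2 = 11 (r>0 drops 1)

11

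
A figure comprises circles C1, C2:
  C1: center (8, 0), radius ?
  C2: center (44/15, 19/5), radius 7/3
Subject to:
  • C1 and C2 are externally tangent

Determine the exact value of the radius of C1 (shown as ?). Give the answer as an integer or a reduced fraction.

4

1. [ext C1·C2]  r_C1² + (14/3)r_C1 − 104/3 = 0  ⇒  r_C1 = 4 (r>0 drops 1)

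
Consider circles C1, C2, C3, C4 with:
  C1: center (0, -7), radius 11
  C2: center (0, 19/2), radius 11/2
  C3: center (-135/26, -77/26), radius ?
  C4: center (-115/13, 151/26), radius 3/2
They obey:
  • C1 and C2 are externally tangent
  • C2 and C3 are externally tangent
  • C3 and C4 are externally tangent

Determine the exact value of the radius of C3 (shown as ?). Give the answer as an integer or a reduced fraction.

1. [ext C2·C3]  r_C3² + 11r_C3 − 152 = 0  ⇒  r_C3 = 8 (r>0 drops 1)
2. [ext C3·C4]  r_C3² + 3r_C3 − 88 = 0  ⇒  r_C3 = 8 (r>0 drops 1)

8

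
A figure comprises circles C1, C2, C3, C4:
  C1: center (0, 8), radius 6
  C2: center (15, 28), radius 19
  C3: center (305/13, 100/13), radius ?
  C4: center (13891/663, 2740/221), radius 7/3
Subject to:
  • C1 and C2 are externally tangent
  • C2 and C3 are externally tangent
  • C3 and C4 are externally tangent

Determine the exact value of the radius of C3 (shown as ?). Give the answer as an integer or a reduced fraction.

1. [ext C2·C3]  r_C3² + 38r_C3 − 123 = 0  ⇒  r_C3 = 3 (r>0 drops 1)
2. [ext C3·C4]  r_C3² + (14/3)r_C3 − 23 = 0  ⇒  r_C3 = 3 (r>0 drops 1)

3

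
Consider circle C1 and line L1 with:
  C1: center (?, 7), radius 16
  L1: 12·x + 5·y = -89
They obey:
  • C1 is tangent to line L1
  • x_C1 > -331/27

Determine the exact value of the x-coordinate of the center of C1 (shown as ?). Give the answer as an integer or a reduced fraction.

7

1. [C1‖L1]  x_C1² + (62/3)x_C1 − 581/3 = 0  ⇒  x_C1 = -83/3 or 7
2. given x_C1 > -331/27: keep 7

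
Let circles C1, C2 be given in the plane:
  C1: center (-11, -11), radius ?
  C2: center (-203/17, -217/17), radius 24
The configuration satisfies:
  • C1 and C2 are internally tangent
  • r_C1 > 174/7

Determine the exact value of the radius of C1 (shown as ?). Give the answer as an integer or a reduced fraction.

26

1. [int C1,C2]  r_C1² − 48r_C1 + 572 = 0  ⇒  r_C1 = 22 or 26
2. given r_C1 > 174/7: keep 26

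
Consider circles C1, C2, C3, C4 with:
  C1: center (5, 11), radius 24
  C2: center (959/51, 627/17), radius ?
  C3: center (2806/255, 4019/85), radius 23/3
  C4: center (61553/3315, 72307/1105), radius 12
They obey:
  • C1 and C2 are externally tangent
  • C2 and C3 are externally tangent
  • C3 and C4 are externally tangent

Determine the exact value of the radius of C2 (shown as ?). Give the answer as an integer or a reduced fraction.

16/3

1. [ext C1·C2]  r_C2² + 48r_C2 − 2560/9 = 0  ⇒  r_C2 = 16/3 (r>0 drops 1)
2. [ext C2·C3]  r_C2² + (46/3)r_C2 − 992/9 = 0  ⇒  r_C2 = 16/3 (r>0 drops 1)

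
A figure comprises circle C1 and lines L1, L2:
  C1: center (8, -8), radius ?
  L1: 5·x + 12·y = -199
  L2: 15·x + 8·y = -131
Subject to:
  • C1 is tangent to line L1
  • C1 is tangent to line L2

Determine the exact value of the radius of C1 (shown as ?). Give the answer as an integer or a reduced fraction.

1. [C1‖L1]  r_C1² − 121 = 0  ⇒  r_C1 = 11 (r>0 drops 1)
2. [C1‖L2]  r_C1² − 121 = 0  ⇒  r_C1 = 11 (r>0 drops 1)

11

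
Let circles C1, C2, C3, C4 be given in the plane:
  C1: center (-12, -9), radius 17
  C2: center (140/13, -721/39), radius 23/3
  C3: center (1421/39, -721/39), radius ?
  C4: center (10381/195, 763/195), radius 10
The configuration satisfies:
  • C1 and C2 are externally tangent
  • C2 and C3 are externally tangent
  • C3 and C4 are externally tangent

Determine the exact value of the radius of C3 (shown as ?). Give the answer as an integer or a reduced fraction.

1. [ext C2·C3]  r_C3² + (46/3)r_C3 − 600 = 0  ⇒  r_C3 = 18 (r>0 drops 1)
2. [ext C3·C4]  r_C3² + 20r_C3 − 684 = 0  ⇒  r_C3 = 18 (r>0 drops 1)

18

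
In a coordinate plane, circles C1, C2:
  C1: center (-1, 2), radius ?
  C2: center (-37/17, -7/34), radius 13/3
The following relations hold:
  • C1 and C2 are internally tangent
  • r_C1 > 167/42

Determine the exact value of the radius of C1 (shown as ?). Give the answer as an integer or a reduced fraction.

41/6

1. [int C1,C2]  r_C1² − (26/3)r_C1 + 451/36 = 0  ⇒  r_C1 = 11/6 or 41/6
2. given r_C1 > 167/42: keep 41/6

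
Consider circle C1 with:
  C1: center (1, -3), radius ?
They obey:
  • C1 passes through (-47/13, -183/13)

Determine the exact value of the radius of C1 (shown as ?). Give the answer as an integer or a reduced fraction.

12

1. [C1∋P]  r_C1² − 144 = 0  ⇒  r_C1 = 12 (r>0 drops 1)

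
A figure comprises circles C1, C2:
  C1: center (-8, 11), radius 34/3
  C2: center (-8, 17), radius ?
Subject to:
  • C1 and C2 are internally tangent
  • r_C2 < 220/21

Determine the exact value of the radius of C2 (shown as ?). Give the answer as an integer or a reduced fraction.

1. [int C1,C2]  r_C2² − (68/3)r_C2 + 832/9 = 0  ⇒  r_C2 = 16/3 or 52/3
2. given r_C2 < 220/21: keep 16/3

16/3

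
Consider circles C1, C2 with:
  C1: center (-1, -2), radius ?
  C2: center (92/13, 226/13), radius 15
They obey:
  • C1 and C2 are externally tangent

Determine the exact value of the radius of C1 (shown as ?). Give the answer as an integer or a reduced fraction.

1. [ext C1·C2]  r_C1² + 30r_C1 − 216 = 0  ⇒  r_C1 = 6 (r>0 drops 1)

6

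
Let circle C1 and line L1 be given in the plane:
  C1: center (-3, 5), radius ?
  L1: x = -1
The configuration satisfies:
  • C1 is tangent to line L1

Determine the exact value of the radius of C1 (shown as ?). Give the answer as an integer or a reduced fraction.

2

1. [C1‖L1]  r_C1² − 4 = 0  ⇒  r_C1 = 2 (r>0 drops 1)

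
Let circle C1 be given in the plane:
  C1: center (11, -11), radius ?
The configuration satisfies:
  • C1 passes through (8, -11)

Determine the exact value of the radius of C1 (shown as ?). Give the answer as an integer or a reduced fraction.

1. [C1∋P]  r_C1² − 9 = 0  ⇒  r_C1 = 3 (r>0 drops 1)

3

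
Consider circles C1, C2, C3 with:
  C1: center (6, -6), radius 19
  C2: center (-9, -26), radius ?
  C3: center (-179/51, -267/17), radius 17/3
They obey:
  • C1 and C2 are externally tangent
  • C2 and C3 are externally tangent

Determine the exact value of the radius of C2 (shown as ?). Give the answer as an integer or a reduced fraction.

1. [ext C1·C2]  r_C2² + 38r_C2 − 264 = 0  ⇒  r_C2 = 6 (r>0 drops 1)
2. [ext C2·C3]  r_C2² + (34/3)r_C2 − 104 = 0  ⇒  r_C2 = 6 (r>0 drops 1)

6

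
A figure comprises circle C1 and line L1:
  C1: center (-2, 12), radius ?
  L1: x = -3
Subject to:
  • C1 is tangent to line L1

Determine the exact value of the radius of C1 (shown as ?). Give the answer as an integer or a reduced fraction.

1. [C1‖L1]  r_C1² − 1 = 0  ⇒  r_C1 = 1 (r>0 drops 1)

1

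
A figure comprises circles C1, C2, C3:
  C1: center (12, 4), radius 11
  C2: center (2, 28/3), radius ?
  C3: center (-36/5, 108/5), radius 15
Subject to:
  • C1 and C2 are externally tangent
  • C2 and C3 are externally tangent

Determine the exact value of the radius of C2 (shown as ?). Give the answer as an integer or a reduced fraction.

1. [ext C1·C2]  r_C2² + 22r_C2 − 67/9 = 0  ⇒  r_C2 = 1/3 (r>0 drops 1)
2. [ext C2·C3]  r_C2² + 30r_C2 − 91/9 = 0  ⇒  r_C2 = 1/3 (r>0 drops 1)

1/3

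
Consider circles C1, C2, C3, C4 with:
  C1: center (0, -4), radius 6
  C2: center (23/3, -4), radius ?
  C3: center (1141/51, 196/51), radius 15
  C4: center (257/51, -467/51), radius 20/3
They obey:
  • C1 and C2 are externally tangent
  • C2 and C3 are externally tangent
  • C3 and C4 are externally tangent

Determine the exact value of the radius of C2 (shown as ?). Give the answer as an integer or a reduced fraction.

1. [ext C1·C2]  r_C2² + 12r_C2 − 205/9 = 0  ⇒  r_C2 = 5/3 (r>0 drops 1)
2. [ext C2·C3]  r_C2² + 30r_C2 − 475/9 = 0  ⇒  r_C2 = 5/3 (r>0 drops 1)

5/3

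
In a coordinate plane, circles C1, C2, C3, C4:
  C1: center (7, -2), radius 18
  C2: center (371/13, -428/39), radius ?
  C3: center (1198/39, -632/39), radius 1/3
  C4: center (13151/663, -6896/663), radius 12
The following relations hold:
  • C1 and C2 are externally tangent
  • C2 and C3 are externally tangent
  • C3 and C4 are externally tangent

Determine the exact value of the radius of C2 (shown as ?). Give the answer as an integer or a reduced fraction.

16/3

1. [ext C1·C2]  r_C2² + 36r_C2 − 1984/9 = 0  ⇒  r_C2 = 16/3 (r>0 drops 1)
2. [ext C2·C3]  r_C2² + (2/3)r_C2 − 32 = 0  ⇒  r_C2 = 16/3 (r>0 drops 1)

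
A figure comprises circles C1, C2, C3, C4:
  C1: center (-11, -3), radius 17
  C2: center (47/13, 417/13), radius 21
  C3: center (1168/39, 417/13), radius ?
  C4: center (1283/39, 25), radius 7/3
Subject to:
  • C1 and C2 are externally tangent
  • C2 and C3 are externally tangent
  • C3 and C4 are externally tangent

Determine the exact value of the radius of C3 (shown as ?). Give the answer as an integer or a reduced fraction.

1. [ext C2·C3]  r_C3² + 42r_C3 − 2272/9 = 0  ⇒  r_C3 = 16/3 (r>0 drops 1)
2. [ext C3·C4]  r_C3² + (14/3)r_C3 − 160/3 = 0  ⇒  r_C3 = 16/3 (r>0 drops 1)

16/3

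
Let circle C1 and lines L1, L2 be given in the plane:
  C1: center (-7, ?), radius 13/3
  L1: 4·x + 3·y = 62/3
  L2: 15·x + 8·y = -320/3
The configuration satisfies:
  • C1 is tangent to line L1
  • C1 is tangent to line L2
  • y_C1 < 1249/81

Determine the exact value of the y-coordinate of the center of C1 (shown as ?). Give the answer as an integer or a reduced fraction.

1. [C1‖L1]  y_C1² − (292/9)y_C1 + 211 = 0  ⇒  y_C1 = 9 or 211/9
2. [C1‖L2]  y_C1² + (5/12)y_C1 − 339/4 = 0  ⇒  y_C1 = -113/12 or 9

9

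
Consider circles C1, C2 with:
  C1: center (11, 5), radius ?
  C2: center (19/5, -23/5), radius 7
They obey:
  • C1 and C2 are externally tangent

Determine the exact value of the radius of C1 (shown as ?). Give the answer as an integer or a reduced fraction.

1. [ext C1·C2]  r_C1² + 14r_C1 − 95 = 0  ⇒  r_C1 = 5 (r>0 drops 1)

5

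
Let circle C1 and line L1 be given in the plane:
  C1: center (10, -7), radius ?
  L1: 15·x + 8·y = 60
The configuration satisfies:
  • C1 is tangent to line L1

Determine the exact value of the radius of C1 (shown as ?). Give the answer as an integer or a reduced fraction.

1. [C1‖L1]  r_C1² − 4 = 0  ⇒  r_C1 = 2 (r>0 drops 1)

2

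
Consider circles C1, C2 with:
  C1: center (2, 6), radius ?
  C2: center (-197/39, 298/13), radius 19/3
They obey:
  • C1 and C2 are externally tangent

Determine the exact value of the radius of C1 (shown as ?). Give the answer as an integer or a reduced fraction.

1. [ext C1·C2]  r_C1² + (38/3)r_C1 − 296 = 0  ⇒  r_C1 = 12 (r>0 drops 1)

12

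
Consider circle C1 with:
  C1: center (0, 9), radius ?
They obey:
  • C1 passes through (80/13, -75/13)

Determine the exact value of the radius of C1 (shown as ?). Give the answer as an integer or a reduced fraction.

16

1. [C1∋P]  r_C1² − 256 = 0  ⇒  r_C1 = 16 (r>0 drops 1)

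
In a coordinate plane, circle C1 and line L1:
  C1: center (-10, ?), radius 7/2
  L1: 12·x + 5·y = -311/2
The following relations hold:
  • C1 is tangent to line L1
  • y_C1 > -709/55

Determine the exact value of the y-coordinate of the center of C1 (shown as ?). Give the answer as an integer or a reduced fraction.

2

1. [C1‖L1]  y_C1² + (71/5)y_C1 − 162/5 = 0  ⇒  y_C1 = -81/5 or 2
2. given y_C1 > -709/55: keep 2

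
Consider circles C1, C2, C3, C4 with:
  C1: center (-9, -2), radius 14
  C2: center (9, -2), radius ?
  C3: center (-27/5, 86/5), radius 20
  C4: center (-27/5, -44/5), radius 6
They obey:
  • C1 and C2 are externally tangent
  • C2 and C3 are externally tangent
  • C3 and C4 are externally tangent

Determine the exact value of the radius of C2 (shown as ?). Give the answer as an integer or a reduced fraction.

1. [ext C1·C2]  r_C2² + 28r_C2 − 128 = 0  ⇒  r_C2 = 4 (r>0 drops 1)
2. [ext C2·C3]  r_C2² + 40r_C2 − 176 = 0  ⇒  r_C2 = 4 (r>0 drops 1)

4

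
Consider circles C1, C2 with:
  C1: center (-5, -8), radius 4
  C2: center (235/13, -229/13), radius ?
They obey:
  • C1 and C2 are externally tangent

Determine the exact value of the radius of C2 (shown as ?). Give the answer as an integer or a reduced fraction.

1. [ext C1·C2]  r_C2² + 8r_C2 − 609 = 0  ⇒  r_C2 = 21 (r>0 drops 1)

21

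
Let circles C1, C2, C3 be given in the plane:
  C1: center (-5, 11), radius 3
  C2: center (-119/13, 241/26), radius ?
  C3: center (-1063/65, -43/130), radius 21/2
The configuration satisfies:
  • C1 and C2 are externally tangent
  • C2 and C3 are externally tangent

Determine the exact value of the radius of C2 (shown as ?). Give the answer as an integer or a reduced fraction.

3/2

1. [ext C1·C2]  r_C2² + 6r_C2 − 45/4 = 0  ⇒  r_C2 = 3/2 (r>0 drops 1)
2. [ext C2·C3]  r_C2² + 21r_C2 − 135/4 = 0  ⇒  r_C2 = 3/2 (r>0 drops 1)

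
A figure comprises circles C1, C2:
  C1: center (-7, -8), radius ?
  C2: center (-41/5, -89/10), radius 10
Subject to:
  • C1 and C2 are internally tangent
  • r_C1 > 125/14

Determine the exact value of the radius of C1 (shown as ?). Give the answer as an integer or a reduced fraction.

1. [int C1,C2]  r_C1² − 20r_C1 + 391/4 = 0  ⇒  r_C1 = 17/2 or 23/2
2. given r_C1 > 125/14: keep 23/2

23/2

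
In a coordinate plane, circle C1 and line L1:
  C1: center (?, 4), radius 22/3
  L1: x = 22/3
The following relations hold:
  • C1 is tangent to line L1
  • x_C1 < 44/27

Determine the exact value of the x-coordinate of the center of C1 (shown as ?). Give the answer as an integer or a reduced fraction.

0

1. [C1‖L1]  x_C1² − (44/3)x_C1 = 0  ⇒  x_C1 = 0 or 44/3
2. given x_C1 < 44/27: keep 0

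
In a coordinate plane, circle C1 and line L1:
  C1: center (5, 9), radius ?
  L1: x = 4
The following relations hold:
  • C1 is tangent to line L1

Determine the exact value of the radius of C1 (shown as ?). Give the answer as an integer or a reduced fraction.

1. [C1‖L1]  r_C1² − 1 = 0  ⇒  r_C1 = 1 (r>0 drops 1)

1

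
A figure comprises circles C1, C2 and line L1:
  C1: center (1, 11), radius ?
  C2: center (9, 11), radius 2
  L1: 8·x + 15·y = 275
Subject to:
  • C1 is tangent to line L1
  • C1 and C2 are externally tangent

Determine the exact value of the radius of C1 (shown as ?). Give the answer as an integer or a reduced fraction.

6

1. [C1‖L1]  r_C1² − 36 = 0  ⇒  r_C1 = 6 (r>0 drops 1)
2. [ext C1·C2]  r_C1² + 4r_C1 − 60 = 0  ⇒  r_C1 = 6 (r>0 drops 1)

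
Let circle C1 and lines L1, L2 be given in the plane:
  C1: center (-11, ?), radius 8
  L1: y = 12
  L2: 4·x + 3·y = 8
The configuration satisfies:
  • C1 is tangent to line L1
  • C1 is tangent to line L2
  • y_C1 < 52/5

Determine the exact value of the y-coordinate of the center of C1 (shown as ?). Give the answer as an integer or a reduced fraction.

4

1. [C1‖L1]  y_C1² − 24y_C1 + 80 = 0  ⇒  y_C1 = 4 or 20
2. [C1‖L2]  y_C1² − (104/3)y_C1 + 368/3 = 0  ⇒  y_C1 = 4 or 92/3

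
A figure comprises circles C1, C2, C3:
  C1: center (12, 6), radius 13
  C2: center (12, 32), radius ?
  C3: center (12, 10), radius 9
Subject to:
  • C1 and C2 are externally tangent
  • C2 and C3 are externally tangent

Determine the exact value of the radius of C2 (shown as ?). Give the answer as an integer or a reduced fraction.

13

1. [ext C1·C2]  r_C2² + 26r_C2 − 507 = 0  ⇒  r_C2 = 13 (r>0 drops 1)
2. [ext C2·C3]  r_C2² + 18r_C2 − 403 = 0  ⇒  r_C2 = 13 (r>0 drops 1)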